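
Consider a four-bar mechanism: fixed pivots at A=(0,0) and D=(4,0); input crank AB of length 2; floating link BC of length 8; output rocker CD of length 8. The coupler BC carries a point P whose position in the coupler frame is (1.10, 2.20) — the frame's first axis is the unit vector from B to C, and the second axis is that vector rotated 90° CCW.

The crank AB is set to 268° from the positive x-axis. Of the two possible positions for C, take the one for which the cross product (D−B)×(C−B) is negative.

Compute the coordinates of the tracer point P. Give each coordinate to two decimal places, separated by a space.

2.29 -1.32

A=(0,0), D=(4.00,0)
B = A + 2.00·(cos268°, sin268°) = (-0.0698, -1.9988)
|BD| = 4.5341
circle(B,8.00) ∩ circle(D,8.00): a=2.2671, h=7.6721
  candidates: C₊=(-1.4170,5.8870) cross=34.786; C₋=(5.3472,-7.8858) cross=-34.786
  mode - wants cross < 0 → take C=(5.3472,-7.8858) (cross=-34.786)
ex = (C−B)/|BC| = (0.6771,-0.7359); ey = (0.7359,0.6771)
P = B + 1.10·ex + 2.20·ey = (2.2940,-1.3186)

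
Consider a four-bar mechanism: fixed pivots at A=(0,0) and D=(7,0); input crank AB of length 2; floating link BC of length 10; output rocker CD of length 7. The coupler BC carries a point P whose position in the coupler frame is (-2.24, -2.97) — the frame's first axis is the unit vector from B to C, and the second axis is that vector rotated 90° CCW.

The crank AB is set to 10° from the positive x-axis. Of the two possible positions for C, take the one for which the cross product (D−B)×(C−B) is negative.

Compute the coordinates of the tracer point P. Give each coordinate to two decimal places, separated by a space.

-1.71 -0.19

A=(0,0), D=(7.00,0)
B = A + 2.00·(cos10°, sin10°) = (1.9696, 0.3473)
|BD| = 5.0424
circle(B,10.00) ∩ circle(D,7.00): a=7.5783, h=6.5245
  candidates: C₊=(9.9793,6.3343) cross=32.899; C₋=(9.0806,-6.6837) cross=-32.899
  mode - wants cross < 0 → take C=(9.0806,-6.6837) (cross=-32.899)
ex = (C−B)/|BC| = (0.7111,-0.7031); ey = (0.7031,0.7111)
P = B + -2.24·ex + -2.97·ey = (-1.7114,-0.1897)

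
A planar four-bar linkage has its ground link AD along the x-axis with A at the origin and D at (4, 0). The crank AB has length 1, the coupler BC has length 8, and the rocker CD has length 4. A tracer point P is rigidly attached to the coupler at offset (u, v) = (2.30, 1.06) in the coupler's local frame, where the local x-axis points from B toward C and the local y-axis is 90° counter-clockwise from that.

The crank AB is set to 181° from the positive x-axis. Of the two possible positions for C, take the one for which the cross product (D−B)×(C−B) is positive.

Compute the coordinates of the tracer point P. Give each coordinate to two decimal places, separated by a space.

A=(0,0), D=(4.00,0)
B = A + 1.00·(cos181°, sin181°) = (-0.9998, -0.0175)
|BD| = 4.9999
circle(B,8.00) ∩ circle(D,4.00): a=7.3001, h=3.2725
  candidates: C₊=(6.2887,3.2805) cross=16.362; C₋=(6.3116,-3.2644) cross=-16.362
  mode + wants cross > 0 → take C=(6.2887,3.2805) (cross=16.362)
ex = (C−B)/|BC| = (0.9111,0.4122); ey = (-0.4122,0.9111)
P = B + 2.30·ex + 1.06·ey = (0.6586,1.8964)

0.66 1.90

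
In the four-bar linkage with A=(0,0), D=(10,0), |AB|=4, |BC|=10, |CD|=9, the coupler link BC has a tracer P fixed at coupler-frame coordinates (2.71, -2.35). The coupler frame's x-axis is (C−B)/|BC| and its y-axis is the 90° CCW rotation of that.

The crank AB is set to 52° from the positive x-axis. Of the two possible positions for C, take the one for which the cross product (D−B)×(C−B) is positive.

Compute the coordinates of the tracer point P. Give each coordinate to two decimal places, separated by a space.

6.03 2.82

A=(0,0), D=(10.00,0)
B = A + 4.00·(cos52°, sin52°) = (2.4626, 3.1520)
|BD| = 8.1699
circle(B,10.00) ∩ circle(D,9.00): a=5.2478, h=8.5124
  candidates: C₊=(10.5883,8.9808) cross=69.545; C₋=(4.0199,-6.7260) cross=-69.545
  mode + wants cross > 0 → take C=(10.5883,8.9808) (cross=69.545)
ex = (C−B)/|BC| = (0.8126,0.5829); ey = (-0.5829,0.8126)
P = B + 2.71·ex + -2.35·ey = (6.0344,2.8221)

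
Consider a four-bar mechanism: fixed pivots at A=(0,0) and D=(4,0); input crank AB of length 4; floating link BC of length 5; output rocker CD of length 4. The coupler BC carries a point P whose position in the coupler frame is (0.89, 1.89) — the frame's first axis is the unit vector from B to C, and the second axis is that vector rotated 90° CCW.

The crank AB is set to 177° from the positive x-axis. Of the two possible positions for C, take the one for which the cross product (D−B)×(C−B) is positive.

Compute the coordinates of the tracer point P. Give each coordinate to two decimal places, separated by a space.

-3.90 2.30

A=(0,0), D=(4.00,0)
B = A + 4.00·(cos177°, sin177°) = (-3.9945, 0.2093)
|BD| = 7.9973
circle(B,5.00) ∩ circle(D,4.00): a=4.5613, h=2.0480
  candidates: C₊=(0.6189,2.1372) cross=16.378; C₋=(0.5116,-1.9574) cross=-16.378
  mode + wants cross > 0 → take C=(0.6189,2.1372) (cross=16.378)
ex = (C−B)/|BC| = (0.9227,0.3856); ey = (-0.3856,0.9227)
P = B + 0.89·ex + 1.89·ey = (-3.9021,2.2964)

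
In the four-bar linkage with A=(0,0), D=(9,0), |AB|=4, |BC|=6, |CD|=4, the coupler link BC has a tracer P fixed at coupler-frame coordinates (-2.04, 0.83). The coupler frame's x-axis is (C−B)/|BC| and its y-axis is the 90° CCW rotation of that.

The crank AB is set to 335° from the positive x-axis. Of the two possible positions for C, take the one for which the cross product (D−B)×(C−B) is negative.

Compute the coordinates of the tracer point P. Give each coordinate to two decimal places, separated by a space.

2.06 -0.14

A=(0,0), D=(9.00,0)
B = A + 4.00·(cos335°, sin335°) = (3.6252, -1.6905)
|BD| = 5.6343
circle(B,6.00) ∩ circle(D,4.00): a=4.5920, h=3.8618
  candidates: C₊=(6.8470,3.3712) cross=21.759; C₋=(9.1643,-3.9966) cross=-21.759
  mode - wants cross < 0 → take C=(9.1643,-3.9966) (cross=-21.759)
ex = (C−B)/|BC| = (0.9232,-0.3844); ey = (0.3844,0.9232)
P = B + -2.04·ex + 0.83·ey = (2.0610,-0.1401)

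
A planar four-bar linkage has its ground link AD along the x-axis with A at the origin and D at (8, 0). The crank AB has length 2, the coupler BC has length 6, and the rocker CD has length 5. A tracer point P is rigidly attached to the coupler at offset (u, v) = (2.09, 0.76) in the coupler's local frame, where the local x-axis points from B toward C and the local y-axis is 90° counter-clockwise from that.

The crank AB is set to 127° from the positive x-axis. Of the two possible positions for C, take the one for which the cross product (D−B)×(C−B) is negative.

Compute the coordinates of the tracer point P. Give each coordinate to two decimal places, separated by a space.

A=(0,0), D=(8.00,0)
B = A + 2.00·(cos127°, sin127°) = (-1.2036, 1.5973)
|BD| = 9.3412
circle(B,6.00) ∩ circle(D,5.00): a=5.2594, h=2.8877
  candidates: C₊=(4.4721,3.5431) cross=26.975; C₋=(3.4845,-2.1472) cross=-26.975
  mode - wants cross < 0 → take C=(3.4845,-2.1472) (cross=-26.975)
ex = (C−B)/|BC| = (0.7814,-0.6241); ey = (0.6241,0.7814)
P = B + 2.09·ex + 0.76·ey = (0.9037,0.8868)

0.90 0.89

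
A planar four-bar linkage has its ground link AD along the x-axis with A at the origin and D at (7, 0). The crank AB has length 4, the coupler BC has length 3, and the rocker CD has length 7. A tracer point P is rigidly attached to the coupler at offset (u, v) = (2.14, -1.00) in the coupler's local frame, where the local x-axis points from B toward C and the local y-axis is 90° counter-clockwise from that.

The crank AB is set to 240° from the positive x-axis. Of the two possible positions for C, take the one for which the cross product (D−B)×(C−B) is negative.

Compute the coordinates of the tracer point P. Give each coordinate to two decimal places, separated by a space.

0.09 -4.56

A=(0,0), D=(7.00,0)
B = A + 4.00·(cos240°, sin240°) = (-2.0000, -3.4641)
|BD| = 9.6437
circle(B,3.00) ∩ circle(D,7.00): a=2.7479, h=1.2037
  candidates: C₊=(0.1321,-1.3536) cross=11.608; C₋=(0.9969,-3.6004) cross=-11.608
  mode - wants cross < 0 → take C=(0.9969,-3.6004) (cross=-11.608)
ex = (C−B)/|BC| = (0.9990,-0.0454); ey = (0.0454,0.9990)
P = B + 2.14·ex + -1.00·ey = (0.0924,-4.5603)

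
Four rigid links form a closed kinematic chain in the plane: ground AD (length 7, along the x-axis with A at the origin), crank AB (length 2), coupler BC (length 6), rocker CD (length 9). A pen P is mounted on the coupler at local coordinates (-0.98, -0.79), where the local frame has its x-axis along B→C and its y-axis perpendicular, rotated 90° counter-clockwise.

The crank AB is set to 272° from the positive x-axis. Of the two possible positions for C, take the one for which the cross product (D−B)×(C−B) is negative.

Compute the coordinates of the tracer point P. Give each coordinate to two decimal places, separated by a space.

-1.02 -1.36

A=(0,0), D=(7.00,0)
B = A + 2.00·(cos272°, sin272°) = (0.0698, -1.9988)
|BD| = 7.2127
circle(B,6.00) ∩ circle(D,9.00): a=0.4868, h=5.9802
  candidates: C₊=(-1.1197,3.8821) cross=43.133; C₋=(2.1948,-7.6099) cross=-43.133
  mode - wants cross < 0 → take C=(2.1948,-7.6099) (cross=-43.133)
ex = (C−B)/|BC| = (0.3542,-0.9352); ey = (0.9352,0.3542)
P = B + -0.98·ex + -0.79·ey = (-1.0161,-1.3621)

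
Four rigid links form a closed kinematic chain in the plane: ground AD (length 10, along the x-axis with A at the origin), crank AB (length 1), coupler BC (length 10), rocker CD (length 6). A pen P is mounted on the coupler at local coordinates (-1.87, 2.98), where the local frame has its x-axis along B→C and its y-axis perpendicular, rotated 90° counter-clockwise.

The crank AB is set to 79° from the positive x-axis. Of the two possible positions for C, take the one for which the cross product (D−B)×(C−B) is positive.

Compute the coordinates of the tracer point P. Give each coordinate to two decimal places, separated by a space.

-2.90 2.66

A=(0,0), D=(10.00,0)
B = A + 1.00·(cos79°, sin79°) = (0.1908, 0.9816)
|BD| = 9.8582
circle(B,10.00) ∩ circle(D,6.00): a=8.1751, h=5.7591
  candidates: C₊=(8.8988,5.8981) cross=56.774; C₋=(7.7518,-5.5629) cross=-56.774
  mode + wants cross > 0 → take C=(8.8988,5.8981) (cross=56.774)
ex = (C−B)/|BC| = (0.8708,0.4916); ey = (-0.4916,0.8708)
P = B + -1.87·ex + 2.98·ey = (-2.9027,2.6572)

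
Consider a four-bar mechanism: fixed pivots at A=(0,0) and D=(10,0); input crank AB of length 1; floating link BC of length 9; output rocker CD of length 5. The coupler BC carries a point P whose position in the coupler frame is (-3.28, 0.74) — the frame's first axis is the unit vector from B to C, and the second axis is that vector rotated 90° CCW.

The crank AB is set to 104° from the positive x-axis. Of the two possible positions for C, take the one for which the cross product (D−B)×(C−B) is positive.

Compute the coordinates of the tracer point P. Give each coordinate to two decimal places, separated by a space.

A=(0,0), D=(10.00,0)
B = A + 1.00·(cos104°, sin104°) = (-0.2419, 0.9703)
|BD| = 10.2878
circle(B,9.00) ∩ circle(D,5.00): a=7.8656, h=4.3741
  candidates: C₊=(8.0011,4.5831) cross=45.000; C₋=(7.1760,-4.1262) cross=-45.000
  mode + wants cross > 0 → take C=(8.0011,4.5831) (cross=45.000)
ex = (C−B)/|BC| = (0.9159,0.4014); ey = (-0.4014,0.9159)
P = B + -3.28·ex + 0.74·ey = (-3.5431,0.3314)

-3.54 0.33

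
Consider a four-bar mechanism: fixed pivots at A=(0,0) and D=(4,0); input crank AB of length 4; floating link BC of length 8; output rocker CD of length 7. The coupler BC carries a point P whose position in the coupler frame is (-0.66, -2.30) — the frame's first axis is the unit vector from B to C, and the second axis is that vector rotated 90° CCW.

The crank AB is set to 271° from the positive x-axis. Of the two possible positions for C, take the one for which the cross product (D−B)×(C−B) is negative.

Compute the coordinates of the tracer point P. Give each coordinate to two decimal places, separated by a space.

-1.10 -6.09

A=(0,0), D=(4.00,0)
B = A + 4.00·(cos271°, sin271°) = (0.0698, -3.9994)
|BD| = 5.6073
circle(B,8.00) ∩ circle(D,7.00): a=4.1412, h=6.8447
  candidates: C₊=(-1.9096,3.7519) cross=38.380; C₋=(7.8544,-5.8432) cross=-38.380
  mode - wants cross < 0 → take C=(7.8544,-5.8432) (cross=-38.380)
ex = (C−B)/|BC| = (0.9731,-0.2305); ey = (0.2305,0.9731)
P = B + -0.66·ex + -2.30·ey = (-1.1025,-6.0854)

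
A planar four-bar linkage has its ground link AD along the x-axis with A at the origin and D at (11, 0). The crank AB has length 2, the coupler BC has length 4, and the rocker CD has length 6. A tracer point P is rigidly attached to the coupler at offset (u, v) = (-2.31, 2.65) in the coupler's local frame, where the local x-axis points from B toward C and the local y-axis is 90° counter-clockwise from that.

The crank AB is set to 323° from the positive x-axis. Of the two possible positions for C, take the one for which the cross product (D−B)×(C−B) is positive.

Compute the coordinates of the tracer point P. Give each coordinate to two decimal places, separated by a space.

A=(0,0), D=(11.00,0)
B = A + 2.00·(cos323°, sin323°) = (1.5973, -1.2036)
|BD| = 9.4795
circle(B,4.00) ∩ circle(D,6.00): a=3.6848, h=1.5563
  candidates: C₊=(5.0547,0.8080) cross=14.753; C₋=(5.4499,-2.2795) cross=-14.753
  mode + wants cross > 0 → take C=(5.0547,0.8080) (cross=14.753)
ex = (C−B)/|BC| = (0.8643,0.5029); ey = (-0.5029,0.8643)
P = B + -2.31·ex + 2.65·ey = (-1.7320,-0.0748)

-1.73 -0.07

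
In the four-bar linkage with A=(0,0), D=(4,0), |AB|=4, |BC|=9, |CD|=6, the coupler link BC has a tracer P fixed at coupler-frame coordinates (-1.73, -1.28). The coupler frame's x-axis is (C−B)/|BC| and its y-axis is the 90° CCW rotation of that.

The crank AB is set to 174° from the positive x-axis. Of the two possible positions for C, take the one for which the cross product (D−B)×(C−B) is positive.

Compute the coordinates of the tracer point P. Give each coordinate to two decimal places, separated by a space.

-4.56 -1.65

A=(0,0), D=(4.00,0)
B = A + 4.00·(cos174°, sin174°) = (-3.9781, 0.4181)
|BD| = 7.9890
circle(B,9.00) ∩ circle(D,6.00): a=6.8109, h=5.8832
  candidates: C₊=(3.1314,5.9368) cross=47.001; C₋=(2.5156,-5.8135) cross=-47.001
  mode + wants cross > 0 → take C=(3.1314,5.9368) (cross=47.001)
ex = (C−B)/|BC| = (0.7899,0.6132); ey = (-0.6132,0.7899)
P = B + -1.73·ex + -1.28·ey = (-4.5598,-1.6538)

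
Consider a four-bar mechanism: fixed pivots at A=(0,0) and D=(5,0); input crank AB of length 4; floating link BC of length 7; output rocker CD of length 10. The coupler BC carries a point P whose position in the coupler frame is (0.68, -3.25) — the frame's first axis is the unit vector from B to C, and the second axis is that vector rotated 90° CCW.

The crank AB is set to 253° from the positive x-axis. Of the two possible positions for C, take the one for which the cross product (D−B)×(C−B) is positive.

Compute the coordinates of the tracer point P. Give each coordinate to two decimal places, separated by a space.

1.27 -1.58

A=(0,0), D=(5.00,0)
B = A + 4.00·(cos253°, sin253°) = (-1.1695, -3.8252)
|BD| = 7.2591
circle(B,7.00) ∩ circle(D,10.00): a=0.1167, h=6.9990
  candidates: C₊=(-4.7584,2.1847) cross=50.807; C₋=(2.6179,-9.7121) cross=-50.807
  mode + wants cross > 0 → take C=(-4.7584,2.1847) (cross=50.807)
ex = (C−B)/|BC| = (-0.5127,0.8586); ey = (-0.8586,-0.5127)
P = B + 0.68·ex + -3.25·ey = (1.2722,-1.5751)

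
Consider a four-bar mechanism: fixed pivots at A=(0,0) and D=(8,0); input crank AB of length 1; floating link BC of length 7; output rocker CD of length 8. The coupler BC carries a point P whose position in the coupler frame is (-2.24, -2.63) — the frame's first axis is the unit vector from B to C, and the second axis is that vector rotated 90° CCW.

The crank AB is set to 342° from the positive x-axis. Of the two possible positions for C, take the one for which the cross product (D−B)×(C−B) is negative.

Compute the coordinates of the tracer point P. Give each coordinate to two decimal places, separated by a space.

A=(0,0), D=(8.00,0)
B = A + 1.00·(cos342°, sin342°) = (0.9511, -0.3090)
|BD| = 7.0557
circle(B,7.00) ∩ circle(D,8.00): a=2.4649, h=6.5517
  candidates: C₊=(3.1266,6.3443) cross=46.227; C₋=(3.7005,-6.7464) cross=-46.227
  mode - wants cross < 0 → take C=(3.7005,-6.7464) (cross=-46.227)
ex = (C−B)/|BC| = (0.3928,-0.9196); ey = (0.9196,0.3928)
P = B + -2.24·ex + -2.63·ey = (-2.3474,0.7179)

-2.35 0.72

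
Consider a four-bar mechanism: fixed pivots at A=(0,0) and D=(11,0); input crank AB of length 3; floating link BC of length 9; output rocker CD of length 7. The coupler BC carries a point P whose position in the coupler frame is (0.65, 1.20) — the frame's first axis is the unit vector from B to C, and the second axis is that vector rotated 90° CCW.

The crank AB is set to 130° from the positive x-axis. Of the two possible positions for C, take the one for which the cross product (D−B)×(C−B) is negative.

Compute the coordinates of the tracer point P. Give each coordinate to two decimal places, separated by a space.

-0.66 2.79

A=(0,0), D=(11.00,0)
B = A + 3.00·(cos130°, sin130°) = (-1.9284, 2.2981)
|BD| = 13.1310
circle(B,9.00) ∩ circle(D,7.00): a=7.7840, h=4.5177
  candidates: C₊=(6.5262,5.3837) cross=59.322; C₋=(4.9448,-3.5121) cross=-59.322
  mode - wants cross < 0 → take C=(4.9448,-3.5121) (cross=-59.322)
ex = (C−B)/|BC| = (0.7637,-0.6456); ey = (0.6456,0.7637)
P = B + 0.65·ex + 1.20·ey = (-0.6573,2.7949)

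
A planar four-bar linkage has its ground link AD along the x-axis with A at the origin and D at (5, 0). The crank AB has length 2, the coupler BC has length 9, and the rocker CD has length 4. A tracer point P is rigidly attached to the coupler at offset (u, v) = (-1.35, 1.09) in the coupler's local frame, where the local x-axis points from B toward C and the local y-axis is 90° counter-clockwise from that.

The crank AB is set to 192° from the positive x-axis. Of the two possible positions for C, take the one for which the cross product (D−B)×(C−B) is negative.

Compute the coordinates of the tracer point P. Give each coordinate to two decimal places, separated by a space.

A=(0,0), D=(5.00,0)
B = A + 2.00·(cos192°, sin192°) = (-1.9563, -0.4158)
|BD| = 6.9687
circle(B,9.00) ∩ circle(D,4.00): a=8.1481, h=3.8222
  candidates: C₊=(5.9492,3.8858) cross=26.636; C₋=(6.4053,-3.7450) cross=-26.636
  mode - wants cross < 0 → take C=(6.4053,-3.7450) (cross=-26.636)
ex = (C−B)/|BC| = (0.9291,-0.3699); ey = (0.3699,0.9291)
P = B + -1.35·ex + 1.09·ey = (-2.8073,1.0962)

-2.81 1.10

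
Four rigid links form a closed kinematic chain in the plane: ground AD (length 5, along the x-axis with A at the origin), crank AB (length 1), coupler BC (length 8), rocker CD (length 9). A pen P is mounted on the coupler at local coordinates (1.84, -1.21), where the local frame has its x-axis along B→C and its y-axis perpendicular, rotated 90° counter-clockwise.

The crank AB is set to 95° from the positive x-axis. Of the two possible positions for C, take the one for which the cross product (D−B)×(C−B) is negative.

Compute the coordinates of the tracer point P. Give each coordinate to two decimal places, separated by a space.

A=(0,0), D=(5.00,0)
B = A + 1.00·(cos95°, sin95°) = (-0.0872, 0.9962)
|BD| = 5.1838
circle(B,8.00) ∩ circle(D,9.00): a=0.9522, h=7.9431
  candidates: C₊=(2.3737,8.6083) cross=41.175; C₋=(-0.6792,-6.9819) cross=-41.175
  mode - wants cross < 0 → take C=(-0.6792,-6.9819) (cross=-41.175)
ex = (C−B)/|BC| = (-0.0740,-0.9973); ey = (0.9973,-0.0740)
P = B + 1.84·ex + -1.21·ey = (-1.4300,-0.7492)

-1.43 -0.75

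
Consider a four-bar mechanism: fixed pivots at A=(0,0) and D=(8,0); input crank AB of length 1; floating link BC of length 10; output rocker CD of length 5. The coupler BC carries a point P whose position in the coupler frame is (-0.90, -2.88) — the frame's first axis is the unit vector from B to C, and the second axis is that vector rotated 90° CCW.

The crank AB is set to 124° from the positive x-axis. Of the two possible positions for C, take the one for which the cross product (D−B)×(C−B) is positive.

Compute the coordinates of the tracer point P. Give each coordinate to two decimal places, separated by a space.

-0.19 -2.17

A=(0,0), D=(8.00,0)
B = A + 1.00·(cos124°, sin124°) = (-0.5592, 0.8290)
|BD| = 8.5992
circle(B,10.00) ∩ circle(D,5.00): a=8.6605, h=4.9996
  candidates: C₊=(8.5429,4.9704) cross=42.993; C₋=(7.5789,-4.9822) cross=-42.993
  mode + wants cross > 0 → take C=(8.5429,4.9704) (cross=42.993)
ex = (C−B)/|BC| = (0.9102,0.4141); ey = (-0.4141,0.9102)
P = B + -0.90·ex + -2.88·ey = (-0.1857,-2.1651)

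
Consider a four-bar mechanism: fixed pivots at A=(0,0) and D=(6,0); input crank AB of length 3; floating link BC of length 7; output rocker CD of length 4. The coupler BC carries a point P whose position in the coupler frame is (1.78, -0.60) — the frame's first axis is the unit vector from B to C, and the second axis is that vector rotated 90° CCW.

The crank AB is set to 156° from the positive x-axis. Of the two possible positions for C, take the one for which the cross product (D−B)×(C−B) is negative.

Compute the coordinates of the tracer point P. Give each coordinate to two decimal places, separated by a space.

A=(0,0), D=(6.00,0)
B = A + 3.00·(cos156°, sin156°) = (-2.7406, 1.2202)
|BD| = 8.8254
circle(B,7.00) ∩ circle(D,4.00): a=6.2823, h=3.0875
  candidates: C₊=(3.9082,3.4095) cross=27.248; C₋=(3.0544,-2.7062) cross=-27.248
  mode - wants cross < 0 → take C=(3.0544,-2.7062) (cross=-27.248)
ex = (C−B)/|BC| = (0.8279,-0.5609); ey = (0.5609,0.8279)
P = B + 1.78·ex + -0.60·ey = (-1.6036,-0.2750)

-1.60 -0.27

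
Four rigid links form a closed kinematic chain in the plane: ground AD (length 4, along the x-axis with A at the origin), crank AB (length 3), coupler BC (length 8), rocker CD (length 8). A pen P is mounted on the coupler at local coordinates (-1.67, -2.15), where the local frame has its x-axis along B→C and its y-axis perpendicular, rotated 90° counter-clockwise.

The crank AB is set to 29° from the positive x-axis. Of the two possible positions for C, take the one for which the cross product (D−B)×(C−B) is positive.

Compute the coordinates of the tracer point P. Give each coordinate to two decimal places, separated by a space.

A=(0,0), D=(4.00,0)
B = A + 3.00·(cos29°, sin29°) = (2.6239, 1.4544)
|BD| = 2.0023
circle(B,8.00) ∩ circle(D,8.00): a=1.0011, h=7.9371
  candidates: C₊=(9.0773,6.1823) cross=15.892; C₋=(-2.4535,-4.7279) cross=-15.892
  mode + wants cross > 0 → take C=(9.0773,6.1823) (cross=15.892)
ex = (C−B)/|BC| = (0.8067,0.5910); ey = (-0.5910,0.8067)
P = B + -1.67·ex + -2.15·ey = (2.5473,-1.2669)

2.55 -1.27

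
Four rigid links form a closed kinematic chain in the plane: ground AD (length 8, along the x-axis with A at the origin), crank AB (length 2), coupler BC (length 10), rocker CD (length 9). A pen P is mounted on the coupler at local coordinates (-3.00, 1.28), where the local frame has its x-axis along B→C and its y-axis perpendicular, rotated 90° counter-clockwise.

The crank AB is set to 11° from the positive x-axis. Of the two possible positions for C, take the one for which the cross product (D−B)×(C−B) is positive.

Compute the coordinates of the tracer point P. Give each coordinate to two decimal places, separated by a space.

-0.68 -1.53

A=(0,0), D=(8.00,0)
B = A + 2.00·(cos11°, sin11°) = (1.9633, 0.3816)
|BD| = 6.0488
circle(B,10.00) ∩ circle(D,9.00): a=4.5950, h=8.8818
  candidates: C₊=(7.1094,8.9558) cross=53.724; C₋=(5.9887,-8.7724) cross=-53.724
  mode + wants cross > 0 → take C=(7.1094,8.9558) (cross=53.724)
ex = (C−B)/|BC| = (0.5146,0.8574); ey = (-0.8574,0.5146)
P = B + -3.00·ex + 1.28·ey = (-0.6781,-1.5319)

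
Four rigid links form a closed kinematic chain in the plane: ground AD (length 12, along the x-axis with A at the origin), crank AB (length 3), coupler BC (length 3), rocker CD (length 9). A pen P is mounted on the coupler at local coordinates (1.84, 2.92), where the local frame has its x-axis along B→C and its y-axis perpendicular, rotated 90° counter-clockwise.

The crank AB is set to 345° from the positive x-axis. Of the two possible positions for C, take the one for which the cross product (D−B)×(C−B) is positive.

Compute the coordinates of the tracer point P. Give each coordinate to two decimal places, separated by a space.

A=(0,0), D=(12.00,0)
B = A + 3.00·(cos345°, sin345°) = (2.8978, -0.7765)
|BD| = 9.1353
circle(B,3.00) ∩ circle(D,9.00): a=0.6269, h=2.9338
  candidates: C₊=(3.2730,2.2000) cross=26.801; C₋=(3.7717,-3.6463) cross=-26.801
  mode + wants cross > 0 → take C=(3.2730,2.2000) (cross=26.801)
ex = (C−B)/|BC| = (0.1251,0.9921); ey = (-0.9921,0.1251)
P = B + 1.84·ex + 2.92·ey = (0.2309,1.4143)

0.23 1.41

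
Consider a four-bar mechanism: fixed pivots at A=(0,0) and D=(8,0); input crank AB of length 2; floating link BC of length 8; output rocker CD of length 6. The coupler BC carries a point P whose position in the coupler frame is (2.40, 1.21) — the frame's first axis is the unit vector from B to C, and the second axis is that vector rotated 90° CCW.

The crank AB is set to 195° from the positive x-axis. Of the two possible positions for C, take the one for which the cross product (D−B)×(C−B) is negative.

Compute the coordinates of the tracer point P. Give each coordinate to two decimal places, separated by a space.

0.73 -0.86

A=(0,0), D=(8.00,0)
B = A + 2.00·(cos195°, sin195°) = (-1.9319, -0.5176)
|BD| = 9.9453
circle(B,8.00) ∩ circle(D,6.00): a=6.3804, h=4.8261
  candidates: C₊=(4.1887,4.6340) cross=47.997; C₋=(4.6911,-5.0051) cross=-47.997
  mode - wants cross < 0 → take C=(4.6911,-5.0051) (cross=-47.997)
ex = (C−B)/|BC| = (0.8279,-0.5609); ey = (0.5609,0.8279)
P = B + 2.40·ex + 1.21·ey = (0.7337,-0.8622)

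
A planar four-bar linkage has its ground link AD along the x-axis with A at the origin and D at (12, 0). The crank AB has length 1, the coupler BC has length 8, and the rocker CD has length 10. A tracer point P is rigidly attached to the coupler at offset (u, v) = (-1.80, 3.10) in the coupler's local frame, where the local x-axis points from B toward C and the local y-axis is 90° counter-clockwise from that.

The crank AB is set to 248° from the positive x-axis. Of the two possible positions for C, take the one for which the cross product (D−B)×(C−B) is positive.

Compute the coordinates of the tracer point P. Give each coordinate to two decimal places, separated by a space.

-3.96 -0.80

A=(0,0), D=(12.00,0)
B = A + 1.00·(cos248°, sin248°) = (-0.3746, -0.9272)
|BD| = 12.4093
circle(B,8.00) ∩ circle(D,10.00): a=4.7541, h=6.4342
  candidates: C₊=(3.8855,5.8442) cross=79.843; C₋=(4.8470,-6.9881) cross=-79.843
  mode + wants cross > 0 → take C=(3.8855,5.8442) (cross=79.843)
ex = (C−B)/|BC| = (0.5325,0.8464); ey = (-0.8464,0.5325)
P = B + -1.80·ex + 3.10·ey = (-3.9570,-0.8000)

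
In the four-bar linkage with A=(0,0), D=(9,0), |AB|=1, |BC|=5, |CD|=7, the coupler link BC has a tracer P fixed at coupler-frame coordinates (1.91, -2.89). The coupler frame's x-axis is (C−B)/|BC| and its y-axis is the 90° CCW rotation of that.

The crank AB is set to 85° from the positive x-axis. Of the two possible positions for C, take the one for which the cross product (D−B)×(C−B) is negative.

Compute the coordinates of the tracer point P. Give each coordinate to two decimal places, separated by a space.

A=(0,0), D=(9.00,0)
B = A + 1.00·(cos85°, sin85°) = (0.0872, 0.9962)
|BD| = 8.9683
circle(B,5.00) ∩ circle(D,7.00): a=3.1461, h=3.8861
  candidates: C₊=(3.6455,4.5088) cross=34.852; C₋=(2.7822,-3.2153) cross=-34.852
  mode - wants cross < 0 → take C=(2.7822,-3.2153) (cross=-34.852)
ex = (C−B)/|BC| = (0.5390,-0.8423); ey = (0.8423,0.5390)
P = B + 1.91·ex + -2.89·ey = (-1.3176,-2.1703)

-1.32 -2.17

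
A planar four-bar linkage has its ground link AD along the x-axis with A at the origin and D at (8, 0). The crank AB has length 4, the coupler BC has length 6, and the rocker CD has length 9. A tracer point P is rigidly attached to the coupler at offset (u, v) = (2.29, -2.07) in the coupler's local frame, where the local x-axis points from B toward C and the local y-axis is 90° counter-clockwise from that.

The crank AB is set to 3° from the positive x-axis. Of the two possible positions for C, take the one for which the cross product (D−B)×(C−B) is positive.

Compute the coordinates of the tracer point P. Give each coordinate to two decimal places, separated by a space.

4.43 3.26

A=(0,0), D=(8.00,0)
B = A + 4.00·(cos3°, sin3°) = (3.9945, 0.2093)
|BD| = 4.0109
circle(B,6.00) ∩ circle(D,9.00): a=-3.6042, h=4.7969
  candidates: C₊=(0.6456,5.1878) cross=19.240; C₋=(0.1449,-4.3929) cross=-19.240
  mode + wants cross > 0 → take C=(0.6456,5.1878) (cross=19.240)
ex = (C−B)/|BC| = (-0.5581,0.8297); ey = (-0.8297,-0.5581)
P = B + 2.29·ex + -2.07·ey = (4.4339,3.2648)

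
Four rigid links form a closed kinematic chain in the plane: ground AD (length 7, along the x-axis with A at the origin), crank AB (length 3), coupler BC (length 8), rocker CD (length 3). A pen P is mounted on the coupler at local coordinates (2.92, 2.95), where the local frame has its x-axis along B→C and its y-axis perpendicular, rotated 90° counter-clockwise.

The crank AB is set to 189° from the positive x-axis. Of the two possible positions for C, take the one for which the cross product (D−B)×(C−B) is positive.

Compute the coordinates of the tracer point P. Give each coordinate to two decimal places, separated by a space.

A=(0,0), D=(7.00,0)
B = A + 3.00·(cos189°, sin189°) = (-2.9631, -0.4693)
|BD| = 9.9741
circle(B,8.00) ∩ circle(D,3.00): a=7.7442, h=2.0069
  candidates: C₊=(4.6781,1.8997) cross=20.017; C₋=(4.8670,-2.1096) cross=-20.017
  mode + wants cross > 0 → take C=(4.6781,1.8997) (cross=20.017)
ex = (C−B)/|BC| = (0.9551,0.2961); ey = (-0.2961,0.9551)
P = B + 2.92·ex + 2.95·ey = (-1.0476,3.2131)

-1.05 3.21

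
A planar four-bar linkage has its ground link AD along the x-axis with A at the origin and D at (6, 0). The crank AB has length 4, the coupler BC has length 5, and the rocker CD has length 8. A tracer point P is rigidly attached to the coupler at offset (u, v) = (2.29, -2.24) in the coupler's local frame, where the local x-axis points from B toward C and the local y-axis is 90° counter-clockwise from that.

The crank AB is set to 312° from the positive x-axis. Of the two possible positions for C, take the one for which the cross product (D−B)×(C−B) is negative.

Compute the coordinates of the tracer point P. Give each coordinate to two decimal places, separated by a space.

A=(0,0), D=(6.00,0)
B = A + 4.00·(cos312°, sin312°) = (2.6765, -2.9726)
|BD| = 4.4589
circle(B,5.00) ∩ circle(D,8.00): a=-2.1438, h=4.5171
  candidates: C₊=(-1.9328,-1.0350) cross=20.141; C₋=(4.0900,-7.7686) cross=-20.141
  mode - wants cross < 0 → take C=(4.0900,-7.7686) (cross=-20.141)
ex = (C−B)/|BC| = (0.2827,-0.9592); ey = (0.9592,0.2827)
P = B + 2.29·ex + -2.24·ey = (1.1752,-5.8024)

1.18 -5.80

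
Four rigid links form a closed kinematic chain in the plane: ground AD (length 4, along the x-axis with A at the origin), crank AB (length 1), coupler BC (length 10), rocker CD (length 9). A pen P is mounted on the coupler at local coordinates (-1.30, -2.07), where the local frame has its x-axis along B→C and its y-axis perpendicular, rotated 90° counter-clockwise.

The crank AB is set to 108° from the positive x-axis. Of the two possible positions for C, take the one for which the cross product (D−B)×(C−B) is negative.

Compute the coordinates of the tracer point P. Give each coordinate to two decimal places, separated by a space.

-2.62 1.74

A=(0,0), D=(4.00,0)
B = A + 1.00·(cos108°, sin108°) = (-0.3090, 0.9511)
|BD| = 4.4127
circle(B,10.00) ∩ circle(D,9.00): a=4.3592, h=8.9998
  candidates: C₊=(5.8875,8.7999) cross=39.714; C₋=(2.0081,-8.7768) cross=-39.714
  mode - wants cross < 0 → take C=(2.0081,-8.7768) (cross=-39.714)
ex = (C−B)/|BC| = (0.2317,-0.9728); ey = (0.9728,0.2317)
P = B + -1.30·ex + -2.07·ey = (-2.6239,1.7360)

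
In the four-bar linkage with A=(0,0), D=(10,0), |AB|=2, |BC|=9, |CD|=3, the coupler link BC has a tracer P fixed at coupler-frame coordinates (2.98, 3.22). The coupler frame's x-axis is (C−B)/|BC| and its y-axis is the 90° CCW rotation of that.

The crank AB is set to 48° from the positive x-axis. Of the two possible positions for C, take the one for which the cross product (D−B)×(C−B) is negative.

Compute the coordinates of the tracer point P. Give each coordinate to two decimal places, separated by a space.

A=(0,0), D=(10.00,0)
B = A + 2.00·(cos48°, sin48°) = (1.3383, 1.4863)
|BD| = 8.7883
circle(B,9.00) ∩ circle(D,3.00): a=8.4905, h=2.9852
  candidates: C₊=(10.2113,2.9925) cross=26.235; C₋=(9.2016,-2.8918) cross=-26.235
  mode - wants cross < 0 → take C=(9.2016,-2.8918) (cross=-26.235)
ex = (C−B)/|BC| = (0.8737,-0.4865); ey = (0.4865,0.8737)
P = B + 2.98·ex + 3.22·ey = (5.5083,2.8500)

5.51 2.85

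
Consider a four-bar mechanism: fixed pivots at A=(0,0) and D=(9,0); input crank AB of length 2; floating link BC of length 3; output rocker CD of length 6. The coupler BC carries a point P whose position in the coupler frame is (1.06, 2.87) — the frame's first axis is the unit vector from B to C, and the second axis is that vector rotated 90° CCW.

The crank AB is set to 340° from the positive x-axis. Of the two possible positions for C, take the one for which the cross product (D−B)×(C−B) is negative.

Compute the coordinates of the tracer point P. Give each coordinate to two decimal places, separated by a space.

4.76 0.34

A=(0,0), D=(9.00,0)
B = A + 2.00·(cos340°, sin340°) = (1.8794, -0.6840)
|BD| = 7.1534
circle(B,3.00) ∩ circle(D,6.00): a=1.6895, h=2.4790
  candidates: C₊=(3.3241,1.9452) cross=17.734; C₋=(3.7982,-2.9902) cross=-17.734
  mode - wants cross < 0 → take C=(3.7982,-2.9902) (cross=-17.734)
ex = (C−B)/|BC| = (0.6396,-0.7687); ey = (0.7687,0.6396)
P = B + 1.06·ex + 2.87·ey = (4.7636,0.3368)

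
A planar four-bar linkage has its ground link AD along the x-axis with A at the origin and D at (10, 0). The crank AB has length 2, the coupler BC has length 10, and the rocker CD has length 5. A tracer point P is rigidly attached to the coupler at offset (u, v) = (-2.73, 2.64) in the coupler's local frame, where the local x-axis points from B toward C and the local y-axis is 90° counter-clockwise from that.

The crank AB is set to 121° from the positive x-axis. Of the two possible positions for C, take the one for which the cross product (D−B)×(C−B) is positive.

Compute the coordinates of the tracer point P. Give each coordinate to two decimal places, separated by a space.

-4.44 3.39

A=(0,0), D=(10.00,0)
B = A + 2.00·(cos121°, sin121°) = (-1.0301, 1.7143)
|BD| = 11.1625
circle(B,10.00) ∩ circle(D,5.00): a=8.9407, h=4.4792
  candidates: C₊=(8.4925,4.7673) cross=50.000; C₋=(7.1166,-4.0849) cross=-50.000
  mode + wants cross > 0 → take C=(8.4925,4.7673) (cross=50.000)
ex = (C−B)/|BC| = (0.9523,0.3053); ey = (-0.3053,0.9523)
P = B + -2.73·ex + 2.64·ey = (-4.4357,3.3948)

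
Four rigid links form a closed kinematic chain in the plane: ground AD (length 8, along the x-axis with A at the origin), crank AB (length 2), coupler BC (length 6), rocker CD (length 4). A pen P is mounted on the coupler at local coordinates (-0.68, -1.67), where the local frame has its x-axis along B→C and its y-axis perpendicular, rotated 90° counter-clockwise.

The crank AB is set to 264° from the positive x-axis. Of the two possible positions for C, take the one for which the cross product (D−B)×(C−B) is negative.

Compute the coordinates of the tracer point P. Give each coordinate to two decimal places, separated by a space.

A=(0,0), D=(8.00,0)
B = A + 2.00·(cos264°, sin264°) = (-0.2091, -1.9890)
|BD| = 8.4466
circle(B,6.00) ∩ circle(D,4.00): a=5.4072, h=2.6004
  candidates: C₊=(4.4337,1.8116) cross=21.965; C₋=(5.6584,-3.2430) cross=-21.965
  mode - wants cross < 0 → take C=(5.6584,-3.2430) (cross=-21.965)
ex = (C−B)/|BC| = (0.9779,-0.2090); ey = (0.2090,0.9779)
P = B + -0.68·ex + -1.67·ey = (-1.2231,-3.4800)

-1.22 -3.48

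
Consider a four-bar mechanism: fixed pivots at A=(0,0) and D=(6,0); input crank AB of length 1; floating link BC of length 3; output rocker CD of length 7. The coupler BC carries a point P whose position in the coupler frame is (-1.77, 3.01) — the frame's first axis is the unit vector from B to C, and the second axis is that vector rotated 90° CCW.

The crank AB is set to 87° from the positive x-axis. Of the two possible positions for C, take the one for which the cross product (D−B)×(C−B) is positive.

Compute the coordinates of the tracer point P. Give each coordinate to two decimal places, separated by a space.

A=(0,0), D=(6.00,0)
B = A + 1.00·(cos87°, sin87°) = (0.0523, 0.9986)
|BD| = 6.0309
circle(B,3.00) ∩ circle(D,7.00): a=-0.3008, h=2.9849
  candidates: C₊=(0.2500,3.9921) cross=18.002; C₋=(-0.7385,-1.8952) cross=-18.002
  mode + wants cross > 0 → take C=(0.2500,3.9921) (cross=18.002)
ex = (C−B)/|BC| = (0.0659,0.9978); ey = (-0.9978,0.0659)
P = B + -1.77·ex + 3.01·ey = (-3.0677,-0.5692)

-3.07 -0.57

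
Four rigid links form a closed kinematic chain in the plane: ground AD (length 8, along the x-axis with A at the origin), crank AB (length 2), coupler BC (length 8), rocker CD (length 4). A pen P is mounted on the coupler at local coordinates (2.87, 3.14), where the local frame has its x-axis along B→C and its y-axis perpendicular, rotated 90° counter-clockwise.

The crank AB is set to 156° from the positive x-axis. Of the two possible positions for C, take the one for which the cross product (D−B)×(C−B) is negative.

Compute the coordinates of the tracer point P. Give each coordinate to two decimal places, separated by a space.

A=(0,0), D=(8.00,0)
B = A + 2.00·(cos156°, sin156°) = (-1.8271, 0.8135)
|BD| = 9.8607
circle(B,8.00) ∩ circle(D,4.00): a=7.3643, h=3.1253
  candidates: C₊=(5.7699,3.3206) cross=30.818; C₋=(5.2542,-2.9087) cross=-30.818
  mode - wants cross < 0 → take C=(5.2542,-2.9087) (cross=-30.818)
ex = (C−B)/|BC| = (0.8852,-0.4653); ey = (0.4653,0.8852)
P = B + 2.87·ex + 3.14·ey = (2.1743,2.2575)

2.17 2.26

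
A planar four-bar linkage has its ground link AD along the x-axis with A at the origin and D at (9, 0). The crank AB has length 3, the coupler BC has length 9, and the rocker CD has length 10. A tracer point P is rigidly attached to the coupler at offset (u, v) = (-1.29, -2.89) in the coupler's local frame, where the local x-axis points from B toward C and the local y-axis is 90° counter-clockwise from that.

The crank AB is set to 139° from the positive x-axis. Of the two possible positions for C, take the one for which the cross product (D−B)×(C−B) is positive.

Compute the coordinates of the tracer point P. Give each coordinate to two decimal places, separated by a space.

-1.02 -0.94

A=(0,0), D=(9.00,0)
B = A + 3.00·(cos139°, sin139°) = (-2.2641, 1.9682)
|BD| = 11.4348
circle(B,9.00) ∩ circle(D,10.00): a=4.8866, h=7.5579
  candidates: C₊=(3.8504,8.5721) cross=86.422; C₋=(1.2487,-6.3180) cross=-86.422
  mode + wants cross > 0 → take C=(3.8504,8.5721) (cross=86.422)
ex = (C−B)/|BC| = (0.6794,0.7338); ey = (-0.7338,0.6794)
P = B + -1.29·ex + -2.89·ey = (-1.0199,-0.9418)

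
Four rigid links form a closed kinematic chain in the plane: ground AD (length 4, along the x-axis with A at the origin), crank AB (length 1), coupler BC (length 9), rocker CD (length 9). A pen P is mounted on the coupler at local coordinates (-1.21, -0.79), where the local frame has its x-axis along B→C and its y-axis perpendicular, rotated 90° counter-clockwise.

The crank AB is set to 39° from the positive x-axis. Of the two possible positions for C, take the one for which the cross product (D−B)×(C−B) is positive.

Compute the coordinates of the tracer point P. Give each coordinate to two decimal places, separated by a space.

1.07 -0.79

A=(0,0), D=(4.00,0)
B = A + 1.00·(cos39°, sin39°) = (0.7771, 0.6293)
|BD| = 3.2837
circle(B,9.00) ∩ circle(D,9.00): a=1.6419, h=8.8490
  candidates: C₊=(4.0845,8.9996) cross=29.058; C₋=(0.6927,-8.3703) cross=-29.058
  mode + wants cross > 0 → take C=(4.0845,8.9996) (cross=29.058)
ex = (C−B)/|BC| = (0.3675,0.9300); ey = (-0.9300,0.3675)
P = B + -1.21·ex + -0.79·ey = (1.0672,-0.7863)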